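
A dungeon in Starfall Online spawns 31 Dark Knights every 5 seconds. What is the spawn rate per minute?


Spawns per minute = count * (60 / interval)
= 31 * (60 / 5)
= 31 * 12.0
= 372.0

372.0 per minute


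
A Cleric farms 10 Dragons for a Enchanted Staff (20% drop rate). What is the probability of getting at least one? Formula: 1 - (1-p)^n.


P(at least one) = 1 - P(none) = 1 - (1-p)^n
p = 20/100 = 0.2
1 - p = 0.8
(1 - p)^10 = 0.8^10 = 0.107374
P(at least one) = 1 - 0.107374 = 0.8926

0.8926


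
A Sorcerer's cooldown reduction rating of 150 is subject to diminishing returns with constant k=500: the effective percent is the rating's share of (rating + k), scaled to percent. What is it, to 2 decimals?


effective% = rating / (rating + k) * 100
= 150 / (150 + 500) * 100
= 150 / 650 * 100
= 0.230769 * 100
= 23.08%

23.08%


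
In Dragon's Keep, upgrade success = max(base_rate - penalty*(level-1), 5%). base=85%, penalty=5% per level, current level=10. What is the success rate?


raw_rate = 85 - 5 * (10 - 1)
= 85 - 5 * 9
= 85 - 45
= 40
Apply floor: max(40, 5) = 40%

40%


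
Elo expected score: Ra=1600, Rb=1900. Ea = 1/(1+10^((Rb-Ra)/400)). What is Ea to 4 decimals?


Elo expected score: Ea = 1/(1 + 10^((Rb-Ra)/400))
Rb - Ra = 1900 - 1600 = 300
(Rb-Ra)/400 = 300/400 = 0.75
10^0.75 = 5.623413
Ea = 1/(1 + 5.623413) = 1/6.623413 = 0.1510

0.1510


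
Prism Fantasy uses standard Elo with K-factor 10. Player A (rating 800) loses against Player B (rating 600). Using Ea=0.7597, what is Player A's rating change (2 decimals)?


Elo update: delta = K * (S - Ea), where S = 0 (loses)
S - Ea = 0 - 0.7597 = -0.7597
Rating change = 10 * -0.7597
= -7.60

-7.60 rating points


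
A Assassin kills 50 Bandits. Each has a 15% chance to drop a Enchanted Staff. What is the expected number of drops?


Expected drops = kills * (drop_rate / 100)
= 50 * (15 / 100)
= 50 * 0.15
= 7.5

7.5 drops


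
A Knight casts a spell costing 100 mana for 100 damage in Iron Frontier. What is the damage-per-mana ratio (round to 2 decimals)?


Efficiency = damage / mana
= 100 / 100
= 1.00

1.00 dmg/mana


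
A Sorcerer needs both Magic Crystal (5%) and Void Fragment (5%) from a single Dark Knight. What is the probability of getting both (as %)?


For independent events, P(both) = P(A) * P(B)
= 5% * 5%
= 25 / 100 %
= 0.25%

0.25%


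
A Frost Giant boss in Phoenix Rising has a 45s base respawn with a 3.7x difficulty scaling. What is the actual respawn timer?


Respawn time = base * multiplier
= 45 * 3.7
= 166.5 seconds

166.5 seconds


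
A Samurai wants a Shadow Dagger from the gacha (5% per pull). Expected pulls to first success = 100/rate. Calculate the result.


Expected pulls for a geometric distribution = 1/p = 100 / rate%
= 100 / 5
= 20.0

20.0 pulls


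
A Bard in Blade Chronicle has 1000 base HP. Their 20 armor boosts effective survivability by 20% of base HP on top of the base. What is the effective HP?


EHP = 1000 * (1 + 20/100)
= 1000 * (1 + 0.2)
= 1000 * 1.2
= 1200.0

1200.0 EHP


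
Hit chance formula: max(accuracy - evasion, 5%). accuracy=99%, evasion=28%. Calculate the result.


accuracy - evasion = 99 - 28 = 71
Apply floor: max(71, 5) = 71
Hit chance = 71%

71%


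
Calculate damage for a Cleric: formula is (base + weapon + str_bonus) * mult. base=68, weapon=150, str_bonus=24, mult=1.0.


Sum base + weapon + str = 68 + 150 + 24 = 242
Multiply by 1.0:
242 * 1.0 = 242.0

242.0 damage


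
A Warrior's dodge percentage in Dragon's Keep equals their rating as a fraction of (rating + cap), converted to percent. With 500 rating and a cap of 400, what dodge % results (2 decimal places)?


dodge% = 500 / (500 + 400) * 100
= 500 / 900 * 100
= 0.555556 * 100
= 55.56%

55.56%


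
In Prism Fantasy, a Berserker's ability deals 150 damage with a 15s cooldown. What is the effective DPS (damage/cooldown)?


DPS = damage / cooldown
= 150 / 15
= 10.00

10.00 DPS


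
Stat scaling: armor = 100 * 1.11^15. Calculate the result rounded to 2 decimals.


value = base * growth^level
= 100 * 1.11^15
= 100 * 4.784589
= 478.46

478.46 armor


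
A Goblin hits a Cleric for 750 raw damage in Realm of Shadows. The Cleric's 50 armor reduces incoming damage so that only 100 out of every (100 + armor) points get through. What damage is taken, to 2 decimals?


actual = 750 * 100 / (100 + 50)
= 750 * 100 / 150
= 75000 / 150
= 500.00

500.00 damage


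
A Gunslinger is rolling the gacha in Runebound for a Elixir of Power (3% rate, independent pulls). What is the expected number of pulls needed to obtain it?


Expected pulls for a geometric distribution = 1/p = 100 / rate%
= 100 / 3
= 33.33

33.33 pulls


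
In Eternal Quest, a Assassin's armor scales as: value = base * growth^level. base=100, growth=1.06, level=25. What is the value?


value = base * growth^level
= 100 * 1.06^25
= 100 * 4.291871
= 429.19

429.19 armor


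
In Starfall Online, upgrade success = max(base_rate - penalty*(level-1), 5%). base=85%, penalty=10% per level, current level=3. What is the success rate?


raw_rate = 85 - 10 * (3 - 1)
= 85 - 10 * 2
= 85 - 20
= 65
Apply floor: max(65, 5) = 65%

65%


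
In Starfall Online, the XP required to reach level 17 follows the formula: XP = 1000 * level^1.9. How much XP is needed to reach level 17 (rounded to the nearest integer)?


XP = 1000 * level^1.9
Substitute level = 17:
XP = 1000 * 17^1.9
= 1000 * 217.6973
= 217697

217697 XP


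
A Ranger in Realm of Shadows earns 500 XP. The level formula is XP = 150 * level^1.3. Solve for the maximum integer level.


XP = 150 * level^1.3, so level = (XP / 150)^(1/1.3)
= (500 / 150)^(1/1.3)
= 3.3333^0.7692
= 2.5247
Floor: level = 2

level 2


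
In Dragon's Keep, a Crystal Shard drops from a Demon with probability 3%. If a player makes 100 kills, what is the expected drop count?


Expected drops = kills * (drop_rate / 100)
= 100 * (3 / 100)
= 100 * 0.03
= 3.0

3.0 drops


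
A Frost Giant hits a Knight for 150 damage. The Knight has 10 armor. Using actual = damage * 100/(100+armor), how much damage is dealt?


actual = 150 * 100 / (100 + 10)
= 150 * 100 / 110
= 15000 / 110
= 136.36

136.36 damage


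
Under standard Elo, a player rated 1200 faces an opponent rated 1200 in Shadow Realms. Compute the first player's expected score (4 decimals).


Elo expected score: Ea = 1/(1 + 10^((Rb-Ra)/400))
Rb - Ra = 1200 - 1200 = 0
(Rb-Ra)/400 = 0/400 = 0.0
10^0.0 = 1.0
Ea = 1/(1 + 1.0) = 1/2.0 = 0.5000

0.5000


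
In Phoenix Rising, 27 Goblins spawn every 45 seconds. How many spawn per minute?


Spawns per minute = count * (60 / interval)
= 27 * (60 / 45)
= 27 * 1.3333
= 36.0

36.0 per minute


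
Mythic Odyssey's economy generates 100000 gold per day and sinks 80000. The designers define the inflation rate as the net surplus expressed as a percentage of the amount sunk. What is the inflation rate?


Net gold = 100000 - 80000 = 20000
Inflation rate = net / sunk * 100 = 20000 / 80000 * 100
= 0.25 * 100
= 25.00%

25.00%


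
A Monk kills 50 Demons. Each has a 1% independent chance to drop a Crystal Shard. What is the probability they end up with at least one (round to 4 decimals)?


P(at least one) = 1 - P(none) = 1 - (1-p)^n
p = 1/100 = 0.01
1 - p = 0.99
(1 - p)^50 = 0.99^50 = 0.605006
P(at least one) = 1 - 0.605006 = 0.3950

0.3950


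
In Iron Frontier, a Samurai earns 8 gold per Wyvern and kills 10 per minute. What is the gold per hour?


Gold per minute = 8 * 10 = 80
Gold per hour = 80 * 60 = 4800

4800 gold/hour


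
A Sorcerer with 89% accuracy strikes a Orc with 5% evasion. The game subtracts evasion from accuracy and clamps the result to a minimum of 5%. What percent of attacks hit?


accuracy - evasion = 89 - 5 = 84
Apply floor: max(84, 5) = 84
Hit chance = 84%

84%


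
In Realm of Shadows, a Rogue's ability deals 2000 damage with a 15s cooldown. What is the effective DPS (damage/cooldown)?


DPS = damage / cooldown
= 2000 / 15
= 133.33

133.33 DPS


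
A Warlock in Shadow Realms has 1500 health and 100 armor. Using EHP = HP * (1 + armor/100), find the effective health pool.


EHP = 1500 * (1 + 100/100)
= 1500 * (1 + 1.0)
= 1500 * 2.0
= 3000.0

3000.0 EHP


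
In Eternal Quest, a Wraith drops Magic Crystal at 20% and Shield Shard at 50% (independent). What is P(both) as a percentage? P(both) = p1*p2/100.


For independent events, P(both) = P(A) * P(B)
= 20% * 50%
= 1000 / 100 %
= 10.0%

10.0%


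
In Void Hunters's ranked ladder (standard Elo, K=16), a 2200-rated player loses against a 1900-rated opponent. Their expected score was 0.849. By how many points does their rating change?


Elo update: delta = K * (S - Ea), where S = 0 (loses)
S - Ea = 0 - 0.849 = -0.849
Rating change = 16 * -0.849
= -13.58

-13.58 rating points


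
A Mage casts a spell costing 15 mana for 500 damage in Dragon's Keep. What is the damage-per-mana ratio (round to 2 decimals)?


Efficiency = damage / mana
= 500 / 15
= 33.33

33.33 dmg/mana


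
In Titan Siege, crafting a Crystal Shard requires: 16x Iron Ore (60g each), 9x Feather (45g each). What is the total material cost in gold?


Cost breakdown:
  Iron Ore: 16 * 60 = 960
  Feather: 9 * 45 = 405
Total = 960 + 405 = 1365

1365 gold


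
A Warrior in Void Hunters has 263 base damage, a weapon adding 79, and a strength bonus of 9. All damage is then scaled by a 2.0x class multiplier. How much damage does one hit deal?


Sum base + weapon + str = 263 + 79 + 9 = 351
Multiply by 2.0:
351 * 2.0 = 702.0

702.0 damage


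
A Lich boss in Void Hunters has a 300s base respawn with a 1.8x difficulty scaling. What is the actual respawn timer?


Respawn time = base * multiplier
= 300 * 1.8
= 540.0 seconds

540.0 seconds


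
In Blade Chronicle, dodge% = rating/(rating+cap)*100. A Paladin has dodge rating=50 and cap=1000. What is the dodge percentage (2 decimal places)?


dodge% = 50 / (50 + 1000) * 100
= 50 / 1050 * 100
= 0.047619 * 100
= 4.76%

4.76%


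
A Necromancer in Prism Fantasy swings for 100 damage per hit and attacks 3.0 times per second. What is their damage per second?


DPS = damage * attack_speed
= 100 * 3.0
= 300.0

300.0 DPS


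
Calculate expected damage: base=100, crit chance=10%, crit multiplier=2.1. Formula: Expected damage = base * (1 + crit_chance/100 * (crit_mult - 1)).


E[dmg] = base * (1 + crit_chance * (crit_mult - 1))
cc as decimal = 10/100 = 0.1
cm - 1 = 2.1 - 1 = 1.1
Bonus factor = 0.1 * 1.1 = 0.11
Total multiplier = 1 + 0.11 = 1.11
Expected damage = 100 * 1.11 = 111.00

111.00 damage


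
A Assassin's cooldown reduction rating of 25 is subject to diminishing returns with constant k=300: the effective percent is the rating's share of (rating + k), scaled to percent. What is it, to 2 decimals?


effective% = rating / (rating + k) * 100
= 25 / (25 + 300) * 100
= 25 / 325 * 100
= 0.076923 * 100
= 7.69%

7.69%


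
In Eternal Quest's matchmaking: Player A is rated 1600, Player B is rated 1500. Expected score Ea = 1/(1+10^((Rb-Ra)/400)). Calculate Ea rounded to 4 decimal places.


Elo expected score: Ea = 1/(1 + 10^((Rb-Ra)/400))
Rb - Ra = 1500 - 1600 = -100
(Rb-Ra)/400 = -100/400 = -0.25
10^-0.25 = 0.562341
Ea = 1/(1 + 0.562341) = 1/1.562341 = 0.6401

0.6401


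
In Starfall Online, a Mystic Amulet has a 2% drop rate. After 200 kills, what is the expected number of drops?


Expected drops = kills * (drop_rate / 100)
= 200 * (2 / 100)
= 200 * 0.02
= 4.0

4.0 drops


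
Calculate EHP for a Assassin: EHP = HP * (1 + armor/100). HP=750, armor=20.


EHP = 750 * (1 + 20/100)
= 750 * (1 + 0.2)
= 750 * 1.2
= 900.0

900.0 EHP


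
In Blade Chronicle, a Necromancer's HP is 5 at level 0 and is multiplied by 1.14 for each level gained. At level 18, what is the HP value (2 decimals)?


value = base * growth^level
= 5 * 1.14^18
= 5 * 10.575169
= 52.88

52.88 HP


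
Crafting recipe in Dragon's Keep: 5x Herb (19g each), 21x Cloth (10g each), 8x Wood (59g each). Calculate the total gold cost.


Cost breakdown:
  Herb: 5 * 19 = 95
  Cloth: 21 * 10 = 210
  Wood: 8 * 59 = 472
Total = 95 + 210 + 472 = 777

777 gold


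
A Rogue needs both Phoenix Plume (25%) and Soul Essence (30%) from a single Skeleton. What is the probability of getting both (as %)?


For independent events, P(both) = P(A) * P(B)
= 25% * 30%
= 750 / 100 %
= 7.5%

7.5%


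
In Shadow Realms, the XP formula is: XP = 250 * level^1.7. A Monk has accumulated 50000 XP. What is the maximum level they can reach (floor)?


XP = 250 * level^1.7, so level = (XP / 250)^(1/1.7)
= (50000 / 250)^(1/1.7)
= 200.0^0.5882
= 22.5708
Floor: level = 22

level 22


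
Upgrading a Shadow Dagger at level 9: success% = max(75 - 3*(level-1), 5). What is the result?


raw_rate = 75 - 3 * (9 - 1)
= 75 - 3 * 8
= 75 - 24
= 51
Apply floor: max(51, 5) = 51%

51%


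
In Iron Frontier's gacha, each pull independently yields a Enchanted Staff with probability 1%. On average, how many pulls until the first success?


Expected pulls for a geometric distribution = 1/p = 100 / rate%
= 100 / 1
= 100.0

100.0 pulls


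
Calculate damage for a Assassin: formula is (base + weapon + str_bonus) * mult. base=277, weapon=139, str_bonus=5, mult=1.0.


Sum base + weapon + str = 277 + 139 + 5 = 421
Multiply by 1.0:
421 * 1.0 = 421.0

421.0 damage


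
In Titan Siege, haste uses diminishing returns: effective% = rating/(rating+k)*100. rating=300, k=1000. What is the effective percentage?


effective% = rating / (rating + k) * 100
= 300 / (300 + 1000) * 100
= 300 / 1300 * 100
= 0.230769 * 100
= 23.08%

23.08%


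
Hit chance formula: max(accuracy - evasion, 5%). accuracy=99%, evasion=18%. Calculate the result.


accuracy - evasion = 99 - 18 = 81
Apply floor: max(81, 5) = 81
Hit chance = 81%

81%


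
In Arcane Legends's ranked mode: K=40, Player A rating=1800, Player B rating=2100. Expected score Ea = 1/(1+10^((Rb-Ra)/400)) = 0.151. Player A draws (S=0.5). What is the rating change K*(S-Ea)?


Elo update: delta = K * (S - Ea), where S = 0.5 (draws)
S - Ea = 0.5 - 0.151 = 0.349
Rating change = 40 * 0.349
= 13.96

13.96 rating points


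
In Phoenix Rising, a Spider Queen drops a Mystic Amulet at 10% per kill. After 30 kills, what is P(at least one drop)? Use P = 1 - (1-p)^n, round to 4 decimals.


P(at least one) = 1 - P(none) = 1 - (1-p)^n
p = 10/100 = 0.1
1 - p = 0.9
(1 - p)^30 = 0.9^30 = 0.042391
P(at least one) = 1 - 0.042391 = 0.9576

0.9576


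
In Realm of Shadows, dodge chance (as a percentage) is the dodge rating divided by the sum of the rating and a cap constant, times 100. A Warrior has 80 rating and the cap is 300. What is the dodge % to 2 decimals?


dodge% = 80 / (80 + 300) * 100
= 80 / 380 * 100
= 0.210526 * 100
= 21.05%

21.05%


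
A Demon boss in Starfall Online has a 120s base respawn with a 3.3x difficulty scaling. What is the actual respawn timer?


Respawn time = base * multiplier
= 120 * 3.3
= 396.0 seconds

396.0 seconds


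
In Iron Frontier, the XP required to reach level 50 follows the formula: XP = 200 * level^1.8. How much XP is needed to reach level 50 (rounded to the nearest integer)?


XP = 200 * level^1.8
Substitute level = 50:
XP = 200 * 50^1.8
= 200 * 1143.2626
= 228653

228653 XP


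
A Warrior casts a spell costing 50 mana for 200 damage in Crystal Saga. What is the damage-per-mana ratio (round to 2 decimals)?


Efficiency = damage / mana
= 200 / 50
= 4.00

4.00 dmg/mana


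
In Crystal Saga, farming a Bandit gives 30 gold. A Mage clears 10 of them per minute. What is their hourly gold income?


Gold per minute = 30 * 10 = 300
Gold per hour = 300 * 60 = 18000

18000 gold/hour


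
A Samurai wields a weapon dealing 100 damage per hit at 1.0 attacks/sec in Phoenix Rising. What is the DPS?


DPS = damage * attack_speed
= 100 * 1.0
= 100.0

100.0 DPS


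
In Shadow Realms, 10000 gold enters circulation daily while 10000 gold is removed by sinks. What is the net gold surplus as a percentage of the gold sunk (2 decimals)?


Net gold = 10000 - 10000 = 0
Inflation rate = net / sunk * 100 = 0 / 10000 * 100
= 0.0 * 100
= 0.00%

0.00%


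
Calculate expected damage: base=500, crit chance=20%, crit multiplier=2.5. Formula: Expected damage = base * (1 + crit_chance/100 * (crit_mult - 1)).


E[dmg] = base * (1 + crit_chance * (crit_mult - 1))
cc as decimal = 20/100 = 0.2
cm - 1 = 2.5 - 1 = 1.5
Bonus factor = 0.2 * 1.5 = 0.3
Total multiplier = 1 + 0.3 = 1.3
Expected damage = 500 * 1.3 = 650.00

650.00 damage


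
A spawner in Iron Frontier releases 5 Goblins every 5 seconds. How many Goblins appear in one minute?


Spawns per minute = count * (60 / interval)
= 5 * (60 / 5)
= 5 * 12.0
= 60.0

60.0 per minute


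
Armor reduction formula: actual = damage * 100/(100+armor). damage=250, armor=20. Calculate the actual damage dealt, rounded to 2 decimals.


actual = 250 * 100 / (100 + 20)
= 250 * 100 / 120
= 25000 / 120
= 208.33

208.33 damage


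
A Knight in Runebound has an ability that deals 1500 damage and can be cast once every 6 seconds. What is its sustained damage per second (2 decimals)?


DPS = damage / cooldown
= 1500 / 6
= 250.00

250.00 DPS


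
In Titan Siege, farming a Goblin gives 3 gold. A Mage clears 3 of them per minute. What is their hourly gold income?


Gold per minute = 3 * 3 = 9
Gold per hour = 9 * 60 = 540

540 gold/hour


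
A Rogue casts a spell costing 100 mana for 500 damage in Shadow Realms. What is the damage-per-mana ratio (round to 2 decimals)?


Efficiency = damage / mana
= 500 / 100
= 5.00

5.00 dmg/mana


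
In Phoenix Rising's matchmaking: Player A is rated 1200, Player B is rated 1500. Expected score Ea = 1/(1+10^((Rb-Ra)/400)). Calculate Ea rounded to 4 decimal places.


Elo expected score: Ea = 1/(1 + 10^((Rb-Ra)/400))
Rb - Ra = 1500 - 1200 = 300
(Rb-Ra)/400 = 300/400 = 0.75
10^0.75 = 5.623413
Ea = 1/(1 + 5.623413) = 1/6.623413 = 0.1510

0.1510


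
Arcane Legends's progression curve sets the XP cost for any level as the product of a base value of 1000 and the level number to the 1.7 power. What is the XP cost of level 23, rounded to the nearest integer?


XP = 1000 * level^1.7
Substitute level = 23:
XP = 1000 * 23^1.7
= 1000 * 206.5082
= 206508

206508 XP


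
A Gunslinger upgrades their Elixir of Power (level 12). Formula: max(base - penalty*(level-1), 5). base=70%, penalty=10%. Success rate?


raw_rate = 70 - 10 * (12 - 1)
= 70 - 10 * 11
= 70 - 110
= -40
Apply floor: max(-40, 5) = 5%

5%


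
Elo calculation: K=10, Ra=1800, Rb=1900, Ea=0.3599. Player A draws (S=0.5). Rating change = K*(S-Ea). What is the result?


Elo update: delta = K * (S - Ea), where S = 0.5 (draws)
S - Ea = 0.5 - 0.3599 = 0.1401
Rating change = 10 * 0.1401
= 1.40

1.40 rating points


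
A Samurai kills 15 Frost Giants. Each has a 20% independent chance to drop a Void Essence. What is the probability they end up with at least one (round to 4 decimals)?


P(at least one) = 1 - P(none) = 1 - (1-p)^n
p = 20/100 = 0.2
1 - p = 0.8
(1 - p)^15 = 0.8^15 = 0.035184
P(at least one) = 1 - 0.035184 = 0.9648

0.9648


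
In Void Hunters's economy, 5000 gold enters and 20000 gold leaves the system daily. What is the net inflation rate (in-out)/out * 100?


Net gold = 5000 - 20000 = -15000
Inflation rate = net / sunk * 100 = -15000 / 20000 * 100
= -0.75 * 100
= -75.00%

-75.00%


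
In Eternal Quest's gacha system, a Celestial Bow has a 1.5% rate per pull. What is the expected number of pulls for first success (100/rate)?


Expected pulls for a geometric distribution = 1/p = 100 / rate%
= 100 / 1.5
= 66.67

66.67 pulls


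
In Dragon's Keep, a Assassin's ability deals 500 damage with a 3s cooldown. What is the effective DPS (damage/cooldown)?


DPS = damage / cooldown
= 500 / 3
= 166.67

166.67 DPS


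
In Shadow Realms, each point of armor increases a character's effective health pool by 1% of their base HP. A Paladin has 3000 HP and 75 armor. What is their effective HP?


EHP = 3000 * (1 + 75/100)
= 3000 * (1 + 0.75)
= 3000 * 1.75
= 5250.0

5250.0 EHP


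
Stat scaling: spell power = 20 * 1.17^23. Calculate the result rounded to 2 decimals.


value = base * growth^level
= 20 * 1.17^23
= 20 * 37.006228
= 740.12

740.12 spell power


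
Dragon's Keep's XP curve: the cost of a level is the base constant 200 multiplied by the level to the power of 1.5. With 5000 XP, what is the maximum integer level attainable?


XP = 200 * level^1.5, so level = (XP / 200)^(1/1.5)
= (5000 / 200)^(1/1.5)
= 25.0^0.6667
= 8.5499
Floor: level = 8

level 8


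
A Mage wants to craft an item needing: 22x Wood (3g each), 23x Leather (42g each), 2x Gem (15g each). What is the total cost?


Cost breakdown:
  Wood: 22 * 3 = 66
  Leather: 23 * 42 = 966
  Gem: 2 * 15 = 30
Total = 66 + 966 + 30 = 1062

1062 gold


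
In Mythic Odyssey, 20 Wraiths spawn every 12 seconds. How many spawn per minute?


Spawns per minute = count * (60 / interval)
= 20 * (60 / 12)
= 20 * 5.0
= 100.0

100.0 per minute


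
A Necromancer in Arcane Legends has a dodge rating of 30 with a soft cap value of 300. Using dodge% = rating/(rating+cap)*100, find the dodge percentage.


dodge% = 30 / (30 + 300) * 100
= 30 / 330 * 100
= 0.090909 * 100
= 9.09%

9.09%


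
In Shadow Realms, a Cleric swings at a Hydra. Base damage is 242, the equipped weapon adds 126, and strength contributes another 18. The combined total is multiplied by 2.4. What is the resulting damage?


Sum base + weapon + str = 242 + 126 + 18 = 386
Multiply by 2.4:
386 * 2.4 = 926.4

926.4 damage


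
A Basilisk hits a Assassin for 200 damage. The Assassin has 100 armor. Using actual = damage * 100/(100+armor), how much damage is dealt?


actual = 200 * 100 / (100 + 100)
= 200 * 100 / 200
= 20000 / 200
= 100.00

100.00 damage


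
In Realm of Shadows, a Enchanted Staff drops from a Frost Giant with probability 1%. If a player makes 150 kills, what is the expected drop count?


Expected drops = kills * (drop_rate / 100)
= 150 * (1 / 100)
= 150 * 0.01
= 1.5

1.5 drops


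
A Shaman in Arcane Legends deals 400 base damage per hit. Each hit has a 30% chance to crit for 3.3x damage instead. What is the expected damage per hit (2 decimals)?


E[dmg] = base * (1 + crit_chance * (crit_mult - 1))
cc as decimal = 30/100 = 0.3
cm - 1 = 3.3 - 1 = 2.3
Bonus factor = 0.3 * 2.3 = 0.69
Total multiplier = 1 + 0.69 = 1.69
Expected damage = 400 * 1.69 = 676.00

676.00 damage


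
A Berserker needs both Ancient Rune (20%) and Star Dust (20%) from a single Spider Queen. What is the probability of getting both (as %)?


For independent events, P(both) = P(A) * P(B)
= 20% * 20%
= 400 / 100 %
= 4.0%

4.0%


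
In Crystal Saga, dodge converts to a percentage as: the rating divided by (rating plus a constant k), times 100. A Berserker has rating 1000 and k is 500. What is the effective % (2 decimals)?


effective% = rating / (rating + k) * 100
= 1000 / (1000 + 500) * 100
= 1000 / 1500 * 100
= 0.666667 * 100
= 66.67%

66.67%


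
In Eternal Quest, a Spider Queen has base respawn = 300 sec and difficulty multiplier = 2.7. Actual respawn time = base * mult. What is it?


Respawn time = base * multiplier
= 300 * 2.7
= 810.0 seconds

810.0 seconds


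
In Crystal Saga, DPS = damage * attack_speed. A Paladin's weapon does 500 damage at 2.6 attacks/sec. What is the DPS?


DPS = damage * attack_speed
= 500 * 2.6
= 1300.0

1300.0 DPS


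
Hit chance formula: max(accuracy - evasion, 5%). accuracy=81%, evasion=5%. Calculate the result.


accuracy - evasion = 81 - 5 = 76
Apply floor: max(76, 5) = 76
Hit chance = 76%

76%


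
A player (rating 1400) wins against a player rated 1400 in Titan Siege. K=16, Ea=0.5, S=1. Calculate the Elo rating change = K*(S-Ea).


Elo update: delta = K * (S - Ea), where S = 1 (wins)
S - Ea = 1 - 0.5 = 0.5
Rating change = 16 * 0.5
= 8.00

8.00 rating points


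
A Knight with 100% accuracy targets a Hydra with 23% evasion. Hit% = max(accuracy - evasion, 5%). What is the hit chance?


accuracy - evasion = 100 - 23 = 77
Apply floor: max(77, 5) = 77
Hit chance = 77%

77%


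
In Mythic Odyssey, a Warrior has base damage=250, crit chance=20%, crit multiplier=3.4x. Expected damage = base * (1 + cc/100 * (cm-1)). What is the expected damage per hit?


E[dmg] = base * (1 + crit_chance * (crit_mult - 1))
cc as decimal = 20/100 = 0.2
cm - 1 = 3.4 - 1 = 2.4
Bonus factor = 0.2 * 2.4 = 0.48
Total multiplier = 1 + 0.48 = 1.48
Expected damage = 250 * 1.48 = 370.00

370.00 damage


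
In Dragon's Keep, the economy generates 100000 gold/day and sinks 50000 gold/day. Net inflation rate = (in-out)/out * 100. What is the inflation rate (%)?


Net gold = 100000 - 50000 = 50000
Inflation rate = net / sunk * 100 = 50000 / 50000 * 100
= 1.0 * 100
= 100.00%

100.00%


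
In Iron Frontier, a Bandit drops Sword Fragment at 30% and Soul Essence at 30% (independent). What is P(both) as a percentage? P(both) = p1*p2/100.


For independent events, P(both) = P(A) * P(B)
= 30% * 30%
= 900 / 100 %
= 9.0%

9.0%


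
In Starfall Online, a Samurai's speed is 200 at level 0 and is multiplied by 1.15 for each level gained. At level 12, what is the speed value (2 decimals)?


value = base * growth^level
= 200 * 1.15^12
= 200 * 5.35025
= 1070.05

1070.05 speed


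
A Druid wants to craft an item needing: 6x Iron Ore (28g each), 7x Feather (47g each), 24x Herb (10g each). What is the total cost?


Cost breakdown:
  Iron Ore: 6 * 28 = 168
  Feather: 7 * 47 = 329
  Herb: 24 * 10 = 240
Total = 168 + 329 + 240 = 737

737 gold


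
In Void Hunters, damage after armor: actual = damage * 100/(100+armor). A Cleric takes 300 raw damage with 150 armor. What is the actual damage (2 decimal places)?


actual = 300 * 100 / (100 + 150)
= 300 * 100 / 250
= 30000 / 250
= 120.00

120.00 damage


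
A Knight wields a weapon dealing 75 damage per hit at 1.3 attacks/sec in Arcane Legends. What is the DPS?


DPS = damage * attack_speed
= 75 * 1.3
= 97.5

97.5 DPS


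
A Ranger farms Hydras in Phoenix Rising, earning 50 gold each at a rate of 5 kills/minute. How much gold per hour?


Gold per minute = 50 * 5 = 250
Gold per hour = 250 * 60 = 15000

15000 gold/hour


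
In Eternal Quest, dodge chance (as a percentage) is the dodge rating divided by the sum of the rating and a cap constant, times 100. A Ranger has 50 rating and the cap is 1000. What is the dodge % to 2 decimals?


dodge% = 50 / (50 + 1000) * 100
= 50 / 1050 * 100
= 0.047619 * 100
= 4.76%

4.76%


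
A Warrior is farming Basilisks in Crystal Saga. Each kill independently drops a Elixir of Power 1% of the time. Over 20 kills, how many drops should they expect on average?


Expected drops = kills * (drop_rate / 100)
= 20 * (1 / 100)
= 20 * 0.01
= 0.2

0.2 drops


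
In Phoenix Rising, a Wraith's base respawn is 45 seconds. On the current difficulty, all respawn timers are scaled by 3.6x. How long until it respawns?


Respawn time = base * multiplier
= 45 * 3.6
= 162.0 seconds

162.0 seconds


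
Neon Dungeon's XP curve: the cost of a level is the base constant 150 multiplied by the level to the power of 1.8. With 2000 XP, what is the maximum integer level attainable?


XP = 150 * level^1.8, so level = (XP / 150)^(1/1.8)
= (2000 / 150)^(1/1.8)
= 13.3333^0.5556
= 4.2166
Floor: level = 4

level 4


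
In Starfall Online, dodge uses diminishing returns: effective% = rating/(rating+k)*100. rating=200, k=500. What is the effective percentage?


effective% = rating / (rating + k) * 100
= 200 / (200 + 500) * 100
= 200 / 700 * 100
= 0.285714 * 100
= 28.57%

28.57%


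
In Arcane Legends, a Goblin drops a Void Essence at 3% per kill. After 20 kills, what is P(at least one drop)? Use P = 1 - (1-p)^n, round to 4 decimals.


P(at least one) = 1 - P(none) = 1 - (1-p)^n
p = 3/100 = 0.03
1 - p = 0.97
(1 - p)^20 = 0.97^20 = 0.543794
P(at least one) = 1 - 0.543794 = 0.4562

0.4562


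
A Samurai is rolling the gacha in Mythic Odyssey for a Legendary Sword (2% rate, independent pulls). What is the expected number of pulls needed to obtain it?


Expected pulls for a geometric distribution = 1/p = 100 / rate%
= 100 / 2
= 50.0

50.0 pulls


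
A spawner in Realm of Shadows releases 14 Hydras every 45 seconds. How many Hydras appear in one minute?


Spawns per minute = count * (60 / interval)
= 14 * (60 / 45)
= 14 * 1.3333
= 18.67

18.67 per minute


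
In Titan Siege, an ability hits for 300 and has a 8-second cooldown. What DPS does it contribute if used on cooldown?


DPS = damage / cooldown
= 300 / 8
= 37.50

37.50 DPS


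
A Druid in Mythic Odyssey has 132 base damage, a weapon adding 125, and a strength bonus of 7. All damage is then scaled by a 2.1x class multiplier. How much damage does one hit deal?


Sum base + weapon + str = 132 + 125 + 7 = 264
Multiply by 2.1:
264 * 2.1 = 554.4

554.4 damage


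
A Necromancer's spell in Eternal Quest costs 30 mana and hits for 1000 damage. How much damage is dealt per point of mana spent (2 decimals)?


Efficiency = damage / mana
= 1000 / 30
= 33.33

33.33 dmg/mana


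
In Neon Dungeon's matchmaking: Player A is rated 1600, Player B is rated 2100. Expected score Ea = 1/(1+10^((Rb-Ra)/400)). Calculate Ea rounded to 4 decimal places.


Elo expected score: Ea = 1/(1 + 10^((Rb-Ra)/400))
Rb - Ra = 2100 - 1600 = 500
(Rb-Ra)/400 = 500/400 = 1.25
10^1.25 = 17.782794
Ea = 1/(1 + 17.782794) = 1/18.782794 = 0.0532

0.0532


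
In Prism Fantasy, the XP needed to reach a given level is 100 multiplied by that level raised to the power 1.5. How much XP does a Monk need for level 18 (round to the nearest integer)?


XP = 100 * level^1.5
Substitute level = 18:
XP = 100 * 18^1.5
= 100 * 76.3675
= 7637

7637 XP


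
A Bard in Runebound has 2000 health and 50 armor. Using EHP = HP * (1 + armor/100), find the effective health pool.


EHP = 2000 * (1 + 50/100)
= 2000 * (1 + 0.5)
= 2000 * 1.5
= 3000.0

3000.0 EHP


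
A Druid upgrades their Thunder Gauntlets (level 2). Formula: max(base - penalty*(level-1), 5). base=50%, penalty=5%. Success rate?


raw_rate = 50 - 5 * (2 - 1)
= 50 - 5 * 1
= 50 - 5
= 45
Apply floor: max(45, 5) = 45%

45%


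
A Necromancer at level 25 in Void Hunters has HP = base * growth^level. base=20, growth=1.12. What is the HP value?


value = base * growth^level
= 20 * 1.12^25
= 20 * 17.000064
= 340.00

340.00 HP


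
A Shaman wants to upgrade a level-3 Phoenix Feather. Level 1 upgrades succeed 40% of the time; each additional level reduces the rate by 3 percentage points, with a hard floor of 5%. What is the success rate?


raw_rate = 40 - 3 * (3 - 1)
= 40 - 3 * 2
= 40 - 6
= 34
Apply floor: max(34, 5) = 34%

34%


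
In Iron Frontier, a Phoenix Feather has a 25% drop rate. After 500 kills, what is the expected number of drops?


Expected drops = kills * (drop_rate / 100)
= 500 * (25 / 100)
= 500 * 0.25
= 125.0

125.0 drops


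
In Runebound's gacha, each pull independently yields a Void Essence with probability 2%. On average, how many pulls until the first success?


Expected pulls for a geometric distribution = 1/p = 100 / rate%
= 100 / 2
= 50.0

50.0 pulls


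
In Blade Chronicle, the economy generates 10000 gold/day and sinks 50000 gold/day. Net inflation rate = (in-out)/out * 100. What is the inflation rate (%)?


Net gold = 10000 - 50000 = -40000
Inflation rate = net / sunk * 100 = -40000 / 50000 * 100
= -0.8 * 100
= -80.00%

-80.00%


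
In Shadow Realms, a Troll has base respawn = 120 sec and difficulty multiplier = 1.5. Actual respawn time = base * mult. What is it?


Respawn time = base * multiplier
= 120 * 1.5
= 180.0 seconds

180.0 seconds


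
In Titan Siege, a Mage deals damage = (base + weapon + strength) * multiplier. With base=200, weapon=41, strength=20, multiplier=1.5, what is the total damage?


Sum base + weapon + str = 200 + 41 + 20 = 261
Multiply by 1.5:
261 * 1.5 = 391.5

391.5 damage


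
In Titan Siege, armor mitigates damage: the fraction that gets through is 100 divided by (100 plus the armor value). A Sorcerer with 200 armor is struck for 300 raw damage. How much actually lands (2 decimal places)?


actual = 300 * 100 / (100 + 200)
= 300 * 100 / 300
= 30000 / 300
= 100.00

100.00 damage


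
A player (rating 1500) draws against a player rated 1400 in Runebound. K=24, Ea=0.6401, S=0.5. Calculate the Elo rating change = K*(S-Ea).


Elo update: delta = K * (S - Ea), where S = 0.5 (draws)
S - Ea = 0.5 - 0.6401 = -0.1401
Rating change = 24 * -0.1401
= -3.36

-3.36 rating points


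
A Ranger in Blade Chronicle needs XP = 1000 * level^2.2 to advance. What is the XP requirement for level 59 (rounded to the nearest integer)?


XP = 1000 * level^2.2
Substitute level = 59:
XP = 1000 * 59^2.2
= 1000 * 7868.1825
= 7868183

7868183 XP


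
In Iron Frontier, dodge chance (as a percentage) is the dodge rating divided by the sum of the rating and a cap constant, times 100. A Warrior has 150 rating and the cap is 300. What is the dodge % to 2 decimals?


dodge% = 150 / (150 + 300) * 100
= 150 / 450 * 100
= 0.333333 * 100
= 33.33%

33.33%


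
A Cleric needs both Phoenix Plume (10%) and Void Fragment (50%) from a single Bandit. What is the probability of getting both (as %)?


For independent events, P(both) = P(A) * P(B)
= 10% * 50%
= 500 / 100 %
= 5.0%

5.0%


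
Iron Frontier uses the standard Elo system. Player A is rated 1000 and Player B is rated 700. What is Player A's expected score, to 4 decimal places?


Elo expected score: Ea = 1/(1 + 10^((Rb-Ra)/400))
Rb - Ra = 700 - 1000 = -300
(Rb-Ra)/400 = -300/400 = -0.75
10^-0.75 = 0.177828
Ea = 1/(1 + 0.177828) = 1/1.177828 = 0.8490

0.8490


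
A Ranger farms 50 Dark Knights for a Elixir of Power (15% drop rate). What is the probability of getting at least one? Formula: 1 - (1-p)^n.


P(at least one) = 1 - P(none) = 1 - (1-p)^n
p = 15/100 = 0.15
1 - p = 0.85
(1 - p)^50 = 0.85^50 = 0.000296
P(at least one) = 1 - 0.000296 = 0.9997

0.9997


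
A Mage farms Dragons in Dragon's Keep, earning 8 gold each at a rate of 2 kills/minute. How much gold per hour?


Gold per minute = 8 * 2 = 16
Gold per hour = 16 * 60 = 960

960 gold/hour


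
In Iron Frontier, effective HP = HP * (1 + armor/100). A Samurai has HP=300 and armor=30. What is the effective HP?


EHP = 300 * (1 + 30/100)
= 300 * (1 + 0.3)
= 300 * 1.3
= 390.0

390.0 EHP


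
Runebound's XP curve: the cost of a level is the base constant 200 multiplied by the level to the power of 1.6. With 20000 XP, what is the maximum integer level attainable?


XP = 200 * level^1.6, so level = (XP / 200)^(1/1.6)
= (20000 / 200)^(1/1.6)
= 100.0^0.625
= 17.7828
Floor: level = 17

level 17


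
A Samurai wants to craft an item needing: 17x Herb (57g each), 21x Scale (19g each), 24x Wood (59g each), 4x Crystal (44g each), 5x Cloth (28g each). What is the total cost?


Cost breakdown:
  Herb: 17 * 57 = 969
  Scale: 21 * 19 = 399
  Wood: 24 * 59 = 1416
  Crystal: 4 * 44 = 176
  Cloth: 5 * 28 = 140
Total = 969 + 399 + 1416 + 176 + 140 = 3100

3100 gold


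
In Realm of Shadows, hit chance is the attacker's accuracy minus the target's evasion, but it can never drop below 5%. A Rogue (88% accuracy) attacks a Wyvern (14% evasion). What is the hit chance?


accuracy - evasion = 88 - 14 = 74
Apply floor: max(74, 5) = 74
Hit chance = 74%

74%


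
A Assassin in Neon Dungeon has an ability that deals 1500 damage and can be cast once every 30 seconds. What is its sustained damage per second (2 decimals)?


DPS = damage / cooldown
= 1500 / 30
= 50.00

50.00 DPS


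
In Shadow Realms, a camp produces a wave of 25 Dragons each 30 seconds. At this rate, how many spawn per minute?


Spawns per minute = count * (60 / interval)
= 25 * (60 / 30)
= 25 * 2.0
= 50.0

50.0 per minute


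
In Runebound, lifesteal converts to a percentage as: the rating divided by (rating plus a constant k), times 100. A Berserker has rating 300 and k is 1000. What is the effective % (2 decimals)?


effective% = rating / (rating + k) * 100
= 300 / (300 + 1000) * 100
= 300 / 1300 * 100
= 0.230769 * 100
= 23.08%

23.08%


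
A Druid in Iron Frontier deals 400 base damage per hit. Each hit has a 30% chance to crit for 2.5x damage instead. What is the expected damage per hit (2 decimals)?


E[dmg] = base * (1 + crit_chance * (crit_mult - 1))
cc as decimal = 30/100 = 0.3
cm - 1 = 2.5 - 1 = 1.5
Bonus factor = 0.3 * 1.5 = 0.45
Total multiplier = 1 + 0.45 = 1.45
Expected damage = 400 * 1.45 = 580.00

580.00 damage


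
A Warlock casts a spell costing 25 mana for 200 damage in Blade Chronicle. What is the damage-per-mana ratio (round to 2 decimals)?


Efficiency = damage / mana
= 200 / 25
= 8.00

8.00 dmg/mana


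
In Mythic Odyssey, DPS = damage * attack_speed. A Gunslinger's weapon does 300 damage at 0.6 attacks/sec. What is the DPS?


DPS = damage * attack_speed
= 300 * 0.6
= 180.0

180.0 DPS


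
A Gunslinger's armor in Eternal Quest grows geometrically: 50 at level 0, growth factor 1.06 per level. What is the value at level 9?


value = base * growth^level
= 50 * 1.06^9
= 50 * 1.689479
= 84.47

84.47 armor


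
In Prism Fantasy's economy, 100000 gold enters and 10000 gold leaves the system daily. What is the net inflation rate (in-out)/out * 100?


Net gold = 100000 - 10000 = 90000
Inflation rate = net / sunk * 100 = 90000 / 10000 * 100
= 9.0 * 100
= 900.00%

900.00%


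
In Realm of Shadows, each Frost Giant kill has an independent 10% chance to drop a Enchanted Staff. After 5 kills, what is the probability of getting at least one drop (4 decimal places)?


P(at least one) = 1 - P(none) = 1 - (1-p)^n
p = 10/100 = 0.1
1 - p = 0.9
(1 - p)^5 = 0.9^5 = 0.590490
P(at least one) = 1 - 0.590490 = 0.4095

0.4095


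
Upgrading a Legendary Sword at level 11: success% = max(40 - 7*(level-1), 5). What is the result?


raw_rate = 40 - 7 * (11 - 1)
= 40 - 7 * 10
= 40 - 70
= -30
Apply floor: max(-30, 5) = 5%

5%


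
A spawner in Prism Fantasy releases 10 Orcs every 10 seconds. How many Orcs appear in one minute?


Spawns per minute = count * (60 / interval)
= 10 * (60 / 10)
= 10 * 6.0
= 60.0

60.0 per minute


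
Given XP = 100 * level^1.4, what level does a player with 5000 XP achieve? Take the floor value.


XP = 100 * level^1.4, so level = (XP / 100)^(1/1.4)
= (5000 / 100)^(1/1.4)
= 50.0^0.7143
= 16.3512
Floor: level = 16

level 16


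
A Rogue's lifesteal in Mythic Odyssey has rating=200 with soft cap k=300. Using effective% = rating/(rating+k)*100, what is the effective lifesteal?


effective% = rating / (rating + k) * 100
= 200 / (200 + 300) * 100
= 200 / 500 * 100
= 0.4 * 100
= 40.00%

40.00%


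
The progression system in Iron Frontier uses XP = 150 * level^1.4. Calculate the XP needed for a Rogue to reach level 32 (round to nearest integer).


XP = 150 * level^1.4
Substitute level = 32:
XP = 150 * 32^1.4
= 150 * 128.0
= 19200

19200 XP


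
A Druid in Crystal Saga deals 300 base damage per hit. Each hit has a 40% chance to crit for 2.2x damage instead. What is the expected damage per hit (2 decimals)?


E[dmg] = base * (1 + crit_chance * (crit_mult - 1))
cc as decimal = 40/100 = 0.4
cm - 1 = 2.2 - 1 = 1.2
Bonus factor = 0.4 * 1.2 = 0.48
Total multiplier = 1 + 0.48 = 1.48
Expected damage = 300 * 1.48 = 444.00

444.00 damage


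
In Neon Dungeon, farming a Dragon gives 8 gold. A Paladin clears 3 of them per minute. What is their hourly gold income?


Gold per minute = 8 * 3 = 24
Gold per hour = 24 * 60 = 1440

1440 gold/hour
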